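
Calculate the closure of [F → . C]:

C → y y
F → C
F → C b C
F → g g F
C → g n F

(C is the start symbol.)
Start with: [F → . C]
  [F → . C] has the dot before C: add [C → . y y], [C → . g n F]
No further items can be added.

CLOSURE = { [C → . g n F], [C → . y y], [F → . C] }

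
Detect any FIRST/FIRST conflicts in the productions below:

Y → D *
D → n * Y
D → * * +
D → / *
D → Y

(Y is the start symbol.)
A FIRST/FIRST conflict occurs when two productions N → α and N → β for the same non-terminal have FIRST(α) ∩ FIRST(β) ≠ ∅ (with ε ∈ FIRST of a nullable right-hand side, so two nullable alternatives also conflict).

FIRST sets of the non-terminals at (or reachable through a nullable prefix from) the front of some alternative:
  FIRST(Y) = { '*', '/', 'n' }

Productions for D:
  D → n * Y: FIRST = { 'n' }
  D → * * +: FIRST = { '*' }
  D → / *: FIRST = { '/' }
  D → Y: FIRST = { '*', '/', 'n' }
Y has only one production, so no FIRST/FIRST conflict is possible there.

Conflict for D: D → n * Y and D → Y
  Overlap: { 'n' }
Conflict for D: D → * * + and D → Y
  Overlap: { '*' }
Conflict for D: D → / * and D → Y
  Overlap: { '/' }

Answer: Yes. D → n '*' Y / D → Y on { 'n' }; D → '*' '*' '+' / D → Y on { '*' }; D → '/' '*' / D → Y on { '/' }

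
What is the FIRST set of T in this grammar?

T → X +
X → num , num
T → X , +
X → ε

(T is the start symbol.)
{ '+', ',', 'num' }

To compute FIRST(T), examine every production with T on the left-hand side, reading each right-hand side left to right until a non-nullable symbol is reached.

FIRST sets of the other non-terminals involved (by the same procedure, iterated to a fixed point):
  FIRST(X) = { 'num', ε }

From T → X +:
  - X is a non-terminal: add FIRST(X) \ {ε} = { 'num' }
    X is nullable, so continue to the next symbol
  - '+' is a terminal: add '+' and stop
From T → X , +:
  - X is a non-terminal: add FIRST(X) \ {ε} = { 'num' }
    X is nullable, so continue to the next symbol
  - ',' is a terminal: add ',' and stop

Collecting: FIRST(T) = { '+', ',', 'num' }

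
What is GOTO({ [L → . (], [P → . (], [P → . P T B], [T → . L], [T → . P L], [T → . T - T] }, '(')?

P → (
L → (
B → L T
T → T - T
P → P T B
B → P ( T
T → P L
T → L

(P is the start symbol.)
{ [L → ( .], [P → ( .] }

GOTO(I, '(') = CLOSURE({ [A → αX.β] : [A → α.Xβ] ∈ I, X = '(' })

Items with dot before '(', with the dot advanced:
  [L → . (] → [L → ( .]
  [P → . (] → [P → ( .]
Closure adds nothing (no advanced item has the dot before a non-terminal).

GOTO = { [L → ( .], [P → ( .] }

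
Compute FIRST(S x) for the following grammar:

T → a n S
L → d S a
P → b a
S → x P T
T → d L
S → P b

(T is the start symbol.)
FIRST sets of the non-terminals involved (from the grammar, by fixed-point iteration):
  FIRST(S) = { 'b', 'x' }

To compute FIRST(S x), process the symbols left to right:
Symbol S is a non-terminal. Add FIRST(S) \ {ε} = { 'b', 'x' }
S is not nullable (ε ∉ FIRST(S)), so stop here.
FIRST(S x) = { 'b', 'x' }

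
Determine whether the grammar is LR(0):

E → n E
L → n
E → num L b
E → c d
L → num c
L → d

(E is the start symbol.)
Augment with E' → E and build the canonical LR(0) collection (I0 = CLOSURE({[E' → . E]}), then GOTO on every symbol after a dot until no new states appear). It has 13 states:
  I0: { [E → . c d], [E → . n E], [E → . num L b], [E' → . E] }  — shift
  I1: { [E' → E .] }  — accept
  I2: { [E → c . d] }  — shift
  I3: { [E → . c d], [E → . n E], [E → . num L b], [E → n . E] }  — shift
  I4: { [E → num . L b], [L → . d], [L → . n], [L → . num c] }  — shift
  I5: { [E → num L . b] }  — shift
  I6: { [L → d .] }  — reduce
  I7: { [L → n .] }  — reduce
  I8: { [L → num . c] }  — shift
  I9: { [L → num c .] }  — reduce
  I10: { [E → num L b .] }  — reduce
  I11: { [E → n E .] }  — reduce
  I12: { [E → c d .] }  — reduce

Every state is either a pure shift/goto state or contains exactly one complete item and nothing to shift — no conflicts. The grammar is LR(0).

Answer: Yes, the grammar is LR(0)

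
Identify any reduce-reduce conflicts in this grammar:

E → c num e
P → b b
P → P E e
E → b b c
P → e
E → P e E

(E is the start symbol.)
Augment with E' → E and build the canonical LR(0) collection (I0 = CLOSURE({[E' → . E]}), then GOTO on every symbol after a dot until no new states appear). It has 14 states:
  I0: { [E → . P e E], [E → . b b c], [E → . c num e], [E' → . E], [P → . P E e], [P → . b b], [P → . e] }  — shift
  I1: { [E' → E .] }  — accept
  I2: { [E → . P e E], [E → . b b c], [E → . c num e], [E → P . e E], [P → . P E e], [P → . b b], [P → . e], [P → P . E e] }  — shift
  I3: { [E → b . b c], [P → b . b] }  — shift
  I4: { [E → c . num e] }  — shift
  I5: { [P → e .] }  — reduce
  I6: { [E → c num . e] }  — shift
  I7: { [E → c num e .] }  — reduce
  I8: { [E → b b . c], [P → b b .] }  — shift, reduce
  I9: { [E → b b c .] }  — reduce
  I10: { [P → P E . e] }  — shift
  I11: { [E → . P e E], [E → . b b c], [E → . c num e], [E → P e . E], [P → . P E e], [P → . b b], [P → . e], [P → e .] }  — shift, reduce
  I12: { [E → P e E .] }  — reduce
  I13: { [P → P E e .] }  — reduce

No state contains more than one complete item.

Answer: No reduce-reduce conflicts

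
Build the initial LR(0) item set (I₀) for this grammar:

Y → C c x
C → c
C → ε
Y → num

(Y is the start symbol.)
First, augment the grammar with Y' → Y
I₀ = CLOSURE({ [Y' → . Y] }):
  [Y' → . Y] has the dot before Y: add [Y → . C c x], [Y → . num]
  [Y → . C c x] has the dot before C: add [C → . c], [C → .]
No further items can be added.

I₀ = { [C → . c], [C → .], [Y → . C c x], [Y → . num], [Y' → . Y] }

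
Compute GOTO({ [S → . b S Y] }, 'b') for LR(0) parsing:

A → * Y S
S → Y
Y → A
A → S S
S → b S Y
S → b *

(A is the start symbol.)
{ [A → . * Y S], [A → . S S], [S → . Y], [S → . b *], [S → . b S Y], [S → b . S Y], [Y → . A] }

GOTO(I, 'b') = CLOSURE({ [A → αX.β] : [A → α.Xβ] ∈ I, X = 'b' })

Items with dot before 'b', with the dot advanced:
  [S → . b S Y] → [S → b . S Y]
Closure of the advanced items:
  [S → b . S Y] has the dot before S: add [S → . Y], [S → . b S Y], [S → . b *]
  [S → . Y] has the dot before Y: add [Y → . A]
  [Y → . A] has the dot before A: add [A → . * Y S], [A → . S S]

GOTO = { [A → . * Y S], [A → . S S], [S → . Y], [S → . b *], [S → . b S Y], [S → b . S Y], [Y → . A] }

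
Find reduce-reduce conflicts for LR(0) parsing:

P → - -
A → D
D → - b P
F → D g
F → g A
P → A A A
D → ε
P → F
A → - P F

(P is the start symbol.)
Yes — I19: [D → .] vs [P → - - .]

A reduce-reduce conflict occurs when an LR(0) state has two complete items [A → α .] and [B → β .] — both call for a reduction, and with no lookahead the parser cannot choose between them.

Augment with P' → P and build the canonical LR(0) collection (I0 = CLOSURE({[P' → . P]}), then GOTO on every symbol after a dot until no new states appear). It has 20 states:
  I0: { [A → . - P F], [A → . D], [D → . - b P], [D → .], [F → . D g], [F → . g A], [P → . - -], [P → . A A A], [P → . F], [P' → . P] }  — shift, reduce
  I1: { [A → - . P F], [A → . - P F], [A → . D], [D → - . b P], [D → . - b P], [D → .], [F → . D g], [F → . g A], [P → - . -], [P → . - -], [P → . A A A], [P → . F] }  — shift, reduce
  I2: { [A → . - P F], [A → . D], [D → . - b P], [D → .], [P → A . A A] }  — shift, reduce
  I3: { [A → D .], [F → D . g] }  — shift, reduce
  I4: { [P → F .] }  — reduce
  I5: { [P' → P .] }  — accept
  I6: { [A → . - P F], [A → . D], [D → . - b P], [D → .], [F → g . A] }  — shift, reduce
  I7: { [A → - . P F], [A → . - P F], [A → . D], [D → - . b P], [D → . - b P], [D → .], [F → . D g], [F → . g A], [P → . - -], [P → . A A A], [P → . F] }  — shift, reduce
  I8: { [F → g A .] }  — reduce
  I9: { [A → D .] }  — reduce
  I10: { [A → - P . F], [D → . - b P], [D → .], [F → . D g], [F → . g A] }  — shift, reduce
  I11: { [A → . - P F], [A → . D], [D → - b . P], [D → . - b P], [D → .], [F → . D g], [F → . g A], [P → . - -], [P → . A A A], [P → . F] }  — shift, reduce
  I12: { [D → - b P .] }  — reduce
  I13: { [D → - . b P] }  — shift
  I14: { [F → D . g] }  — shift
  I15: { [A → - P F .] }  — reduce
  I16: { [F → D g .] }  — reduce
  I17: { [A → . - P F], [A → . D], [D → . - b P], [D → .], [P → A A . A] }  — shift, reduce
  I18: { [P → A A A .] }  — reduce
  I19: { [A → - . P F], [A → . - P F], [A → . D], [D → - . b P], [D → . - b P], [D → .], [F → . D g], [F → . g A], [P → - - .], [P → - . -], [P → . - -], [P → . A A A], [P → . F] }  — shift, 2 reduces

I19 contains complete items [D → .], [P → - - .] — reduce-reduce conflict.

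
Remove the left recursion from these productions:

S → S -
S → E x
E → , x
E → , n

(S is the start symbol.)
S is directly left-recursive. The standard transformation for
  A → A α₁ | ... | A α_m | β₁ | ... | β_n
is
  A  → β₁ A' | ... | β_n A'
  A' → α₁ A' | ... | α_m A' | ε

S → E x becomes S → E x S'
S → S - becomes S' → - S'
Add S' → ε

Productions for other non-terminals are unchanged:
  E → , x
  E → , n

Resulting grammar:
S → E x S'
S' → - S'
S' → ε
E → , x
E → , n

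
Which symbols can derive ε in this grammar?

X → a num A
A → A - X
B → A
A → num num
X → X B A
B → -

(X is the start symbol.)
A non-terminal is nullable if it can derive ε (the empty string): either it has an ε-production, or it has a production whose right-hand side consists entirely of nullable non-terminals.

There are no ε-productions, so no non-terminal can derive ε.
No non-terminals are nullable.

Answer: None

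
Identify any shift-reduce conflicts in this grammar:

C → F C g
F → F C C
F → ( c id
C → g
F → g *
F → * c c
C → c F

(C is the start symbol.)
Augment with C' → C and build the canonical LR(0) collection (I0 = CLOSURE({[C' → . C]}), then GOTO on every symbol after a dot until no new states appear). It has 18 states:
  I0: { [C → . F C g], [C → . c F], [C → . g], [C' → . C], [F → . ( c id], [F → . * c c], [F → . F C C], [F → . g *] }  — shift
  I1: { [F → ( . c id] }  — shift
  I2: { [F → * . c c] }  — shift
  I3: { [C' → C .] }  — accept
  I4: { [C → . F C g], [C → . c F], [C → . g], [C → F . C g], [F → . ( c id], [F → . * c c], [F → . F C C], [F → . g *], [F → F . C C] }  — shift
  I5: { [C → c . F], [F → . ( c id], [F → . * c c], [F → . F C C], [F → . g *] }  — shift
  I6: { [C → g .], [F → g . *] }  — shift, reduce
  I7: { [F → g * .] }  — reduce
  I8: { [C → . F C g], [C → . c F], [C → . g], [C → c F .], [F → . ( c id], [F → . * c c], [F → . F C C], [F → . g *], [F → F . C C] }  — shift, reduce
  I9: { [F → g . *] }  — shift
  I10: { [C → . F C g], [C → . c F], [C → . g], [F → . ( c id], [F → . * c c], [F → . F C C], [F → . g *], [F → F C . C] }  — shift
  I11: { [F → F C C .] }  — reduce
  I12: { [C → . F C g], [C → . c F], [C → . g], [C → F C . g], [F → . ( c id], [F → . * c c], [F → . F C C], [F → . g *], [F → F C . C] }  — shift
  I13: { [C → F C g .], [C → g .], [F → g . *] }  — shift, 2 reduces
  I14: { [F → * c . c] }  — shift
  I15: { [F → * c c .] }  — reduce
  I16: { [F → ( c . id] }  — shift
  I17: { [F → ( c id .] }  — reduce

I6 contains reduce item [C → g .] and shift item [F → g . *] — shift-reduce conflict.
I8 contains reduce item [C → c F .] and shift items [C → . c F], [C → . g], [F → . ( c id], [F → . * c c], [F → . g *] — shift-reduce conflict.
I13 contains reduce items [C → F C g .], [C → g .] and shift item [F → g . *] — shift-reduce conflict.

Answer: Yes — I6: [C → g .] vs [F → g . *]; I8: [C → c F .] vs [C → . c F]; I13: [C → F C g .] vs [F → g . *]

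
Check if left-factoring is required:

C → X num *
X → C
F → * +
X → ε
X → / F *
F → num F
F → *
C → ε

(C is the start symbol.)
Left-factoring is needed when two productions for the same non-terminal
share a common prefix on the right-hand side.

Productions for C:
  C → X num *
  C → ε
Productions for X:
  X → C
  X → ε
  X → / F *
Productions for F:
  F → * +
  F → num F
  F → *

Found common prefix '*' in productions for F

Answer: Yes, F has productions with common prefix '*'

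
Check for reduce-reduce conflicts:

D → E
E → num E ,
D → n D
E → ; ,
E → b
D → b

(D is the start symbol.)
Yes — I4: [D → b .] vs [E → b .]

Augment with D' → D and build the canonical LR(0) collection (I0 = CLOSURE({[D' → . D]}), then GOTO on every symbol after a dot until no new states appear). It has 12 states:
  I0: { [D → . E], [D → . b], [D → . n D], [D' → . D], [E → . ; ,], [E → . b], [E → . num E ,] }  — shift
  I1: { [E → ; . ,] }  — shift
  I2: { [D' → D .] }  — accept
  I3: { [D → E .] }  — reduce
  I4: { [D → b .], [E → b .] }  — 2 reduces
  I5: { [D → . E], [D → . b], [D → . n D], [D → n . D], [E → . ; ,], [E → . b], [E → . num E ,] }  — shift
  I6: { [E → . ; ,], [E → . b], [E → . num E ,], [E → num . E ,] }  — shift
  I7: { [E → num E . ,] }  — shift
  I8: { [E → b .] }  — reduce
  I9: { [E → num E , .] }  — reduce
  I10: { [D → n D .] }  — reduce
  I11: { [E → ; , .] }  — reduce

I4 contains complete items [D → b .], [E → b .] — reduce-reduce conflict.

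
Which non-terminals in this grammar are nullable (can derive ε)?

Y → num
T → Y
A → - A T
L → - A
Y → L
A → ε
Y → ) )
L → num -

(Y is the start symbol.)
A non-terminal is nullable if it can derive ε (the empty string): either it has an ε-production, or it has a production whose right-hand side consists entirely of nullable non-terminals.

ε-productions: A → ε
So A is immediately nullable.
No further non-terminal can be added: every production for the remaining non-terminals contains a terminal or a non-nullable non-terminal.
Nullable = { 'A' }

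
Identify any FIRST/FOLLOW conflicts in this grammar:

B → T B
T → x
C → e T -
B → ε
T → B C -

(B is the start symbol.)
Yes. B → T B with FOLLOW(B) on { 'e' }

A FIRST/FOLLOW conflict occurs when a non-terminal N has a nullable alternative N → β (β ⇒* ε) and another alternative N → α with FIRST(α) ∩ FOLLOW(N) ≠ ∅: on such a lookahead the parser cannot decide between expanding α and letting N vanish via β.

Nullable non-terminals: B.
FIRST sets used below: FIRST(T) = { 'e', 'x' }

B: nullable alternative(s) B → ε; FOLLOW(B) = { $, 'e' }
  B → T B: FIRST \ {ε} = { 'e', 'x' } — overlaps FOLLOW(B) on { 'e' }: CONFLICT
  B → ε: FIRST \ {ε} = { } — this is the only nullable alternative, skip

C, T have no nullable alternative, so no FIRST/FOLLOW check is needed there.

So the grammar has 1 FIRST/FOLLOW conflict (marked CONFLICT above).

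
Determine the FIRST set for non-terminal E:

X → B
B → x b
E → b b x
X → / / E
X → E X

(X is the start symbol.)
From E → b b x:
  - b is a terminal: add 'b' and stop

Collecting: FIRST(E) = { 'b' }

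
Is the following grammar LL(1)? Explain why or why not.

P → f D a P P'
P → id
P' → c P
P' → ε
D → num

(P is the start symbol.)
No. Predict set conflict for P': { 'c' }

Relevant sets:
  FOLLOW(P') = { $, 'c' }

For P:
  PREDICT(P → f D a P P') = { 'f' }
  PREDICT(P → id) = { 'id' }
For P':
  PREDICT(P' → c P) = { 'c' }
  PREDICT(P' → ε) = { $, 'c' }
D has a single production, so nothing to check there.

Conflict found: Predict set conflict for P': { 'c' }
The grammar is NOT LL(1).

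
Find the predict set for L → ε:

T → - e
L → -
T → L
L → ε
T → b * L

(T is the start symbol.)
PREDICT(L → ε) = (FIRST(RHS) \ {ε}) ∪ (FOLLOW(L) if ε ∈ FIRST(RHS), i.e. RHS ⇒* ε)
The right-hand side is ε (FIRST(ε) = { ε }), so the predict set is FOLLOW(L) = { $ }
PREDICT(L → ε) = { $ }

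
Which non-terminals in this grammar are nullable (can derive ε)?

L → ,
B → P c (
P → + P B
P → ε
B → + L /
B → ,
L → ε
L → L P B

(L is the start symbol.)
A non-terminal is nullable if it can derive ε (the empty string): either it has an ε-production, or it has a production whose right-hand side consists entirely of nullable non-terminals.

ε-productions: P → ε, L → ε
So P, L are immediately nullable.
No further non-terminal can be added: every production for the remaining non-terminals contains a terminal or a non-nullable non-terminal.
Nullable = { 'L', 'P' }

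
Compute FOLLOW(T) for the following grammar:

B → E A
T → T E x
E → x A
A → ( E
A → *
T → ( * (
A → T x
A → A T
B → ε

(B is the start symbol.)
To compute FOLLOW(T), find every occurrence of T on a right-hand side N → α T β: add FIRST(β) \ {ε}, and if β is empty or nullable also add FOLLOW(N). Iterate to a fixed point.

In T → T E x: T is followed by E x, add FIRST(E x) \ {ε} = { 'x' }
In A → T x: T is followed by x, add FIRST(x) \ {ε} = { 'x' }
In A → A T: T is at the end, add FOLLOW(A)

The FOLLOW sets referred to above (computed the same way, to a fixed point):
  FOLLOW(A) = { $, '(', '*', 'x' }

Taking the union: FOLLOW(T) = { $, '(', '*', 'x' }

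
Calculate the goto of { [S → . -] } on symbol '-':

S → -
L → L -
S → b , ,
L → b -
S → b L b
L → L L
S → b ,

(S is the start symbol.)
GOTO(I, '-') = CLOSURE({ [A → αX.β] : [A → α.Xβ] ∈ I, X = '-' })

Items with dot before '-', with the dot advanced:
  [S → . -] → [S → - .]
Closure adds nothing (no advanced item has the dot before a non-terminal).

GOTO = { [S → - .] }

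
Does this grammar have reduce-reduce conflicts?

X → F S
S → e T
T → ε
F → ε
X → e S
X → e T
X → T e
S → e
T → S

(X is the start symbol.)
Augment with X' → X and build the canonical LR(0) collection (I0 = CLOSURE({[X' → . X]}), then GOTO on every symbol after a dot until no new states appear). It has 12 states:
  I0: { [F → .], [S → . e T], [S → . e], [T → . S], [T → .], [X → . F S], [X → . T e], [X → . e S], [X → . e T], [X' → . X] }  — shift, 2 reduces
  I1: { [S → . e T], [S → . e], [X → F . S] }  — shift
  I2: { [T → S .] }  — reduce
  I3: { [X → T . e] }  — shift
  I4: { [X' → X .] }  — accept
  I5: { [S → . e T], [S → . e], [S → e . T], [S → e .], [T → . S], [T → .], [X → e . S], [X → e . T] }  — shift, 2 reduces
  I6: { [T → S .], [X → e S .] }  — 2 reduces
  I7: { [S → e T .], [X → e T .] }  — 2 reduces
  I8: { [S → . e T], [S → . e], [S → e . T], [S → e .], [T → . S], [T → .] }  — shift, 2 reduces
  I9: { [S → e T .] }  — reduce
  I10: { [X → T e .] }  — reduce
  I11: { [X → F S .] }  — reduce

I0 contains complete items [F → .], [T → .] — reduce-reduce conflict.
I5 contains complete items [S → e .], [T → .] — reduce-reduce conflict.
I6 contains complete items [T → S .], [X → e S .] — reduce-reduce conflict.
I7 contains complete items [S → e T .], [X → e T .] — reduce-reduce conflict.
I8 contains complete items [S → e .], [T → .] — reduce-reduce conflict.

Answer: Yes — I0: [F → .] vs [T → .]; I5: [S → e .] vs [T → .]; I6: [T → S .] vs [X → e S .]; I7: [S → e T .] vs [X → e T .]; I8: [S → e .] vs [T → .]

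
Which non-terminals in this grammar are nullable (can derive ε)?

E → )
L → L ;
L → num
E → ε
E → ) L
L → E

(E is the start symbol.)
{ 'E', 'L' }

A non-terminal is nullable if it can derive ε (the empty string): either it has an ε-production, or it has a production whose right-hand side consists entirely of nullable non-terminals.

ε-productions: E → ε
So E is immediately nullable.
L → E: every symbol on the right is nullable, so L is nullable too.
Every non-terminal is now nullable.
Nullable = { 'E', 'L' }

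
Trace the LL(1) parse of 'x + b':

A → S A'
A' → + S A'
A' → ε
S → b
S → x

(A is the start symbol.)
Stack is shown with the top on the left.

Stack     Input    Action
-------------------------
A $       x + b $  output A → S A'
S A' $    x + b $  output S → x
x A' $    x + b $  match 'x'
A' $      + b $    output A' → + S A'
+ S A' $  + b $    match '+'
S A' $    b $      output S → b
b A' $    b $      match 'b'
A' $      $        output A' → ε
$         $        accept

The string is accepted.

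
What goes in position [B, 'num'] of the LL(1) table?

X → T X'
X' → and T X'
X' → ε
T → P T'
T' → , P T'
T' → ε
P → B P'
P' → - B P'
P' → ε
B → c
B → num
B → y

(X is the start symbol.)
To find M[B, 'num'], we find productions for B where 'num' is in the predict set (PREDICT(N → α) = (FIRST(α) \ {ε}) ∪ (FOLLOW(N) if α ⇒* ε)).

B → c: PREDICT = { 'c' }
B → num: PREDICT = { 'num' }
  'num' is in predict set, so this production goes in M[B, 'num']
B → y: PREDICT = { 'y' }

M[B, 'num'] = B → num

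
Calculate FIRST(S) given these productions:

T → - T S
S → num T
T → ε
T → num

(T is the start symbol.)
{ 'num' }

To compute FIRST(S), examine every production with S on the left-hand side, reading each right-hand side left to right until a non-nullable symbol is reached.

From S → num T:
  - num is a terminal: add 'num' and stop

Collecting: FIRST(S) = { 'num' }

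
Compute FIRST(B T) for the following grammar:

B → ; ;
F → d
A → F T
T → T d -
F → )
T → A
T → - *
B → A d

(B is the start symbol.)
{ ')', ';', 'd' }

FIRST sets of the non-terminals involved (from the grammar, by fixed-point iteration):
  FIRST(B) = { ')', ';', 'd' }

To compute FIRST(B T), process the symbols left to right:
Symbol B is a non-terminal. Add FIRST(B) \ {ε} = { ')', ';', 'd' }
B is not nullable (ε ∉ FIRST(B)), so stop here.
FIRST(B T) = { ')', ';', 'd' }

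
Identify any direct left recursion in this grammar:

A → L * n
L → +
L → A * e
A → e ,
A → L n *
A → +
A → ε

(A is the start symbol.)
No direct left recursion

Direct left recursion occurs when N → N α for some non-terminal N (the right-hand side begins with the left-hand side itself).

A → L * n: starts with L
L → +: starts with '+'
L → A * e: starts with A
A → e ,: starts with e
A → L n *: starts with L
A → +: starts with '+'
A → ε: starts with ε

No direct left recursion found.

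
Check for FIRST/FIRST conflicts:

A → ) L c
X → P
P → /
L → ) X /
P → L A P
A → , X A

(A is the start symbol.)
No FIRST/FIRST conflicts.

FIRST sets of the non-terminals at (or reachable through a nullable prefix from) the front of some alternative:
  FIRST(L) = { ')' }

Productions for A:
  A → ) L c: FIRST = { ')' }
  A → , X A: FIRST = { ',' }
Productions for P:
  P → /: FIRST = { '/' }
  P → L A P: FIRST = { ')' }
X, L have only one production, so no FIRST/FIRST conflict is possible there.

All alternatives of each non-terminal have pairwise disjoint FIRST sets.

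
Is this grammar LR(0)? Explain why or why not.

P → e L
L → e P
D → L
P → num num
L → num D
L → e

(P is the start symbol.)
No. Shift-reduce conflict between [L → e .] and [P → . e L]

A grammar is LR(0) if no state in the canonical LR(0) collection has:
  - both a shift item (dot before a terminal) and a complete item (shift-reduce conflict), or
  - two or more complete items (reduce-reduce conflict; the accept item [P' → P .] counts as a complete item here).

Augment with P' → P and build the canonical LR(0) collection (I0 = CLOSURE({[P' → . P]}), then GOTO on every symbol after a dot until no new states appear). It has 11 states:
  I0: { [P → . e L], [P → . num num], [P' → . P] }  — shift
  I1: { [P' → P .] }  — accept
  I2: { [L → . e P], [L → . e], [L → . num D], [P → e . L] }  — shift
  I3: { [P → num . num] }  — shift
  I4: { [P → num num .] }  — reduce
  I5: { [P → e L .] }  — reduce
  I6: { [L → e . P], [L → e .], [P → . e L], [P → . num num] }  — shift, reduce
  I7: { [D → . L], [L → . e P], [L → . e], [L → . num D], [L → num . D] }  — shift
  I8: { [L → num D .] }  — reduce
  I9: { [D → L .] }  — reduce
  I10: { [L → e P .] }  — reduce

Conflict in state I6:
  Shift-reduce conflict between [L → e .] and [P → . e L]
So the grammar is NOT LR(0).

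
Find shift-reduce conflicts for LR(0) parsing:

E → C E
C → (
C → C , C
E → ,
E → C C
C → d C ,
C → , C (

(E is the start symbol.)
Augment with E' → E and build the canonical LR(0) collection (I0 = CLOSURE({[E' → . E]}), then GOTO on every symbol after a dot until no new states appear). It has 17 states:
  I0: { [C → . (], [C → . , C (], [C → . C , C], [C → . d C ,], [E → . ,], [E → . C C], [E → . C E], [E' → . E] }  — shift
  I1: { [C → ( .] }  — reduce
  I2: { [C → , . C (], [C → . (], [C → . , C (], [C → . C , C], [C → . d C ,], [E → , .] }  — shift, reduce
  I3: { [C → . (], [C → . , C (], [C → . C , C], [C → . d C ,], [C → C . , C], [E → . ,], [E → . C C], [E → . C E], [E → C . C], [E → C . E] }  — shift
  I4: { [E' → E .] }  — accept
  I5: { [C → . (], [C → . , C (], [C → . C , C], [C → . d C ,], [C → d . C ,] }  — shift
  I6: { [C → , . C (], [C → . (], [C → . , C (], [C → . C , C], [C → . d C ,] }  — shift
  I7: { [C → C . , C], [C → d C . ,] }  — shift
  I8: { [C → . (], [C → . , C (], [C → . C , C], [C → . d C ,], [C → C , . C], [C → d C , .] }  — shift, reduce
  I9: { [C → C , C .], [C → C . , C] }  — shift, reduce
  I10: { [C → . (], [C → . , C (], [C → . C , C], [C → . d C ,], [C → C , . C] }  — shift
  I11: { [C → , C . (], [C → C . , C] }  — shift
  I12: { [C → , C ( .] }  — reduce
  I13: { [C → , . C (], [C → . (], [C → . , C (], [C → . C , C], [C → . d C ,], [C → C , . C], [E → , .] }  — shift, reduce
  I14: { [C → . (], [C → . , C (], [C → . C , C], [C → . d C ,], [C → C . , C], [E → . ,], [E → . C C], [E → . C E], [E → C . C], [E → C . E], [E → C C .] }  — shift, reduce
  I15: { [E → C E .] }  — reduce
  I16: { [C → , C . (], [C → C , C .], [C → C . , C] }  — shift, reduce

I2 contains reduce item [E → , .] and shift items [C → . (], [C → . , C (], [C → . d C ,] — shift-reduce conflict.
I8 contains reduce item [C → d C , .] and shift items [C → . (], [C → . , C (], [C → . d C ,] — shift-reduce conflict.
I9 contains reduce item [C → C , C .] and shift item [C → C . , C] — shift-reduce conflict.
I13 contains reduce item [E → , .] and shift items [C → . (], [C → . , C (], [C → . d C ,] — shift-reduce conflict.
I14 contains reduce item [E → C C .] and shift items [C → . (], [C → . , C (], [C → C . , C], [C → . d C ,], [E → . ,] — shift-reduce conflict.
I16 contains reduce item [C → C , C .] and shift items [C → , C . (], [C → C . , C] — shift-reduce conflict.

Answer: Yes — I2: [E → , .] vs [C → . (]; I8: [C → d C , .] vs [C → . (]; I9: [C → C , C .] vs [C → C . , C]; I13: [E → , .] vs [C → . (]; I14: [E → C C .] vs [C → . (]; I16: [C → C , C .] vs [C → , C . (]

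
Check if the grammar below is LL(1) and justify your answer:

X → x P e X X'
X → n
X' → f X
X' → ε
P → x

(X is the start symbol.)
No. Predict set conflict for X': { 'f' }

A grammar is LL(1) if for each non-terminal N with multiple productions, the predict sets of those productions are pairwise disjoint, where PREDICT(N → α) = (FIRST(α) \ {ε}) ∪ (FOLLOW(N) if α ⇒* ε).

Relevant sets:
  FOLLOW(X') = { $, 'f' }

For X:
  PREDICT(X → x P e X X') = { 'x' }
  PREDICT(X → n) = { 'n' }
For X':
  PREDICT(X' → f X) = { 'f' }
  PREDICT(X' → ε) = { $, 'f' }
P has a single production, so nothing to check there.

Conflict found: Predict set conflict for X': { 'f' }
The grammar is NOT LL(1).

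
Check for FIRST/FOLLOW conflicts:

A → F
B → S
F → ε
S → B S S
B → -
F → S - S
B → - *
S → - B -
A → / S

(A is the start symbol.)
A FIRST/FOLLOW conflict occurs when a non-terminal N has a nullable alternative N → β (β ⇒* ε) and another alternative N → α with FIRST(α) ∩ FOLLOW(N) ≠ ∅: on such a lookahead the parser cannot decide between expanding α and letting N vanish via β.

Nullable non-terminals: A, F.
FIRST sets used below: FIRST(F) = { '-', ε }, FIRST(S) = { '-' }

A: nullable alternative(s) A → F; FOLLOW(A) = { $ }
  A → F: FIRST \ {ε} = { '-' } — this is the only nullable alternative, skip
  A → / S: FIRST \ {ε} = { '/' } — disjoint from FOLLOW(A)

F: nullable alternative(s) F → ε; FOLLOW(F) = { $ }
  F → ε: FIRST \ {ε} = { } — this is the only nullable alternative, skip
  F → S - S: FIRST \ {ε} = { '-' } — disjoint from FOLLOW(F)

B, S have no nullable alternative, so no FIRST/FOLLOW check is needed there.

No FIRST/FOLLOW conflicts found.

Answer: No FIRST/FOLLOW conflicts.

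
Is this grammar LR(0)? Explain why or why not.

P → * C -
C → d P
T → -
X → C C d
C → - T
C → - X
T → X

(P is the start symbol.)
A grammar is LR(0) if no state in the canonical LR(0) collection has:
  - both a shift item (dot before a terminal) and a complete item (shift-reduce conflict), or
  - two or more complete items (reduce-reduce conflict; the accept item [P' → P .] counts as a complete item here).

Augment with P' → P and build the canonical LR(0) collection (I0 = CLOSURE({[P' → . P]}), then GOTO on every symbol after a dot until no new states appear). It has 14 states:
  I0: { [P → . * C -], [P' → . P] }  — shift
  I1: { [C → . - T], [C → . - X], [C → . d P], [P → * . C -] }  — shift
  I2: { [P' → P .] }  — accept
  I3: { [C → - . T], [C → - . X], [C → . - T], [C → . - X], [C → . d P], [T → . -], [T → . X], [X → . C C d] }  — shift
  I4: { [P → * C . -] }  — shift
  I5: { [C → d . P], [P → . * C -] }  — shift
  I6: { [C → d P .] }  — reduce
  I7: { [P → * C - .] }  — reduce
  I8: { [C → - . T], [C → - . X], [C → . - T], [C → . - X], [C → . d P], [T → - .], [T → . -], [T → . X], [X → . C C d] }  — shift, reduce
  I9: { [C → . - T], [C → . - X], [C → . d P], [X → C . C d] }  — shift
  I10: { [C → - T .] }  — reduce
  I11: { [C → - X .], [T → X .] }  — 2 reduces
  I12: { [X → C C . d] }  — shift
  I13: { [X → C C d .] }  — reduce

Conflict in state I8:
  Shift-reduce conflict between [T → - .] and [C → . - T]
So the grammar is NOT LR(0).

Answer: No. Shift-reduce conflict between [T → - .] and [C → . - T]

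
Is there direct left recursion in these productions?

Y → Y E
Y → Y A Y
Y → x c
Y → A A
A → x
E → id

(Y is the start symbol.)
Direct left recursion occurs when N → N α for some non-terminal N (the right-hand side begins with the left-hand side itself).

Y → Y E: LEFT RECURSIVE (starts with Y)
Y → Y A Y: LEFT RECURSIVE (starts with Y)
Y → x c: starts with x
Y → A A: starts with A
A → x: starts with x
E → id: starts with id

The grammar has direct left recursion on: Y.

Answer: Yes, Y is left-recursive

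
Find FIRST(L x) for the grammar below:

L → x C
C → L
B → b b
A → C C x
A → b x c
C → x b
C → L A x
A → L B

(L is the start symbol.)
{ 'x' }

FIRST sets of the non-terminals involved (from the grammar, by fixed-point iteration):
  FIRST(L) = { 'x' }

To compute FIRST(L x), process the symbols left to right:
Symbol L is a non-terminal. Add FIRST(L) \ {ε} = { 'x' }
L is not nullable (ε ∉ FIRST(L)), so stop here.
FIRST(L x) = { 'x' }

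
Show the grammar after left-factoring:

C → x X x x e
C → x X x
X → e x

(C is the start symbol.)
Left-factoring transforms A → αβ₁ | αβ₂ into A → αA' and A' → β₁ | β₂
(α is the longest common prefix among the alternatives). Repeat until
no nonterminal has two alternatives with a common prefix.

Round 1: C has alternatives sharing prefix 'x X x'. Introduce C': C → x X x C'
  Add: C' → x e
  Add: C' → ε

No remaining common prefixes — done.

Resulting grammar:
C → x X x C'
C' → x e
C' → ε
X → e x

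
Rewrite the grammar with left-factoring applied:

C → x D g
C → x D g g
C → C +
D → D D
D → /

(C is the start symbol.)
C → x D g C'
C' → ε
C' → g
C → C +
D → D D
D → /

Left-factoring transforms A → αβ₁ | αβ₂ into A → αA' and A' → β₁ | β₂
(α is the longest common prefix among the alternatives). Repeat until
no nonterminal has two alternatives with a common prefix.

Round 1: C has alternatives sharing prefix 'x D g'. Introduce C': C → x D g C'
  Add: C' → ε
  Add: C' → g

No remaining common prefixes — done.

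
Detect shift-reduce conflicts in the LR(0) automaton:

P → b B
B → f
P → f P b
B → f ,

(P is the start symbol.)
Augment with P' → P and build the canonical LR(0) collection (I0 = CLOSURE({[P' → . P]}), then GOTO on every symbol after a dot until no new states appear). It has 9 states:
  I0: { [P → . b B], [P → . f P b], [P' → . P] }  — shift
  I1: { [P' → P .] }  — accept
  I2: { [B → . f ,], [B → . f], [P → b . B] }  — shift
  I3: { [P → . b B], [P → . f P b], [P → f . P b] }  — shift
  I4: { [P → f P . b] }  — shift
  I5: { [P → f P b .] }  — reduce
  I6: { [P → b B .] }  — reduce
  I7: { [B → f . ,], [B → f .] }  — shift, reduce
  I8: { [B → f , .] }  — reduce

I7 contains reduce item [B → f .] and shift item [B → f . ,] — shift-reduce conflict.

Answer: Yes — I7: [B → f .] vs [B → f . ,]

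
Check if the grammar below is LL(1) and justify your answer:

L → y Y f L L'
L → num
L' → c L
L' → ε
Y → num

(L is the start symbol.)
Relevant sets:
  FOLLOW(L') = { $, 'c' }

For L:
  PREDICT(L → y Y f L L') = { 'y' }
  PREDICT(L → num) = { 'num' }
For L':
  PREDICT(L' → c L) = { 'c' }
  PREDICT(L' → ε) = { $, 'c' }
Y has a single production, so nothing to check there.

Conflict found: Predict set conflict for L': { 'c' }
The grammar is NOT LL(1).

Answer: No. Predict set conflict for L': { 'c' }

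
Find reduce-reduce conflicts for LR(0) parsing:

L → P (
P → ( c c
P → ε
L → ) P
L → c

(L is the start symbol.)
A reduce-reduce conflict occurs when an LR(0) state has two complete items [A → α .] and [B → β .] — both call for a reduction, and with no lookahead the parser cannot choose between them.

Augment with L' → L and build the canonical LR(0) collection (I0 = CLOSURE({[L' → . L]}), then GOTO on every symbol after a dot until no new states appear). It has 10 states:
  I0: { [L → . ) P], [L → . P (], [L → . c], [L' → . L], [P → . ( c c], [P → .] }  — shift, reduce
  I1: { [P → ( . c c] }  — shift
  I2: { [L → ) . P], [P → . ( c c], [P → .] }  — shift, reduce
  I3: { [L' → L .] }  — accept
  I4: { [L → P . (] }  — shift
  I5: { [L → c .] }  — reduce
  I6: { [L → P ( .] }  — reduce
  I7: { [L → ) P .] }  — reduce
  I8: { [P → ( c . c] }  — shift
  I9: { [P → ( c c .] }  — reduce

No state contains more than one complete item.

Answer: No reduce-reduce conflicts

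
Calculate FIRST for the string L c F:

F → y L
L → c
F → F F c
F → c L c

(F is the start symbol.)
{ 'c' }

FIRST sets of the non-terminals involved (from the grammar, by fixed-point iteration):
  FIRST(L) = { 'c' }

To compute FIRST(L c F), process the symbols left to right:
Symbol L is a non-terminal. Add FIRST(L) \ {ε} = { 'c' }
L is not nullable (ε ∉ FIRST(L)), so stop here.
FIRST(L c F) = { 'c' }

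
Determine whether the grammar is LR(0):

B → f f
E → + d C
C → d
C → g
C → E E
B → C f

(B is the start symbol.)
Yes, the grammar is LR(0)

Augment with B' → B and build the canonical LR(0) collection (I0 = CLOSURE({[B' → . B]}), then GOTO on every symbol after a dot until no new states appear). It has 13 states:
  I0: { [B → . C f], [B → . f f], [B' → . B], [C → . E E], [C → . d], [C → . g], [E → . + d C] }  — shift
  I1: { [E → + . d C] }  — shift
  I2: { [B' → B .] }  — accept
  I3: { [B → C . f] }  — shift
  I4: { [C → E . E], [E → . + d C] }  — shift
  I5: { [C → d .] }  — reduce
  I6: { [B → f . f] }  — shift
  I7: { [C → g .] }  — reduce
  I8: { [B → f f .] }  — reduce
  I9: { [C → E E .] }  — reduce
  I10: { [B → C f .] }  — reduce
  I11: { [C → . E E], [C → . d], [C → . g], [E → + d . C], [E → . + d C] }  — shift
  I12: { [E → + d C .] }  — reduce

Every state is either a pure shift/goto state or contains exactly one complete item and nothing to shift — no conflicts. The grammar is LR(0).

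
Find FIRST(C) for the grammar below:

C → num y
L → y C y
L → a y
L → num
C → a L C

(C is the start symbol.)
{ 'a', 'num' }

To compute FIRST(C), examine every production with C on the left-hand side, reading each right-hand side left to right until a non-nullable symbol is reached.

From C → num y:
  - num is a terminal: add 'num' and stop
From C → a L C:
  - a is a terminal: add 'a' and stop

Collecting: FIRST(C) = { 'a', 'num' }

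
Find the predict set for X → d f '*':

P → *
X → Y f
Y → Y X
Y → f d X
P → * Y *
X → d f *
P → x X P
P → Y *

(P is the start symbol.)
{ 'd' }

PREDICT(X → d f '*') = (FIRST(RHS) \ {ε}) ∪ (FOLLOW(X) if ε ∈ FIRST(RHS), i.e. RHS ⇒* ε)
FIRST(d f '*') = { 'd' }
ε ∉ FIRST(d f '*'), so FOLLOW(X) is not added.
PREDICT(X → d f '*') = { 'd' }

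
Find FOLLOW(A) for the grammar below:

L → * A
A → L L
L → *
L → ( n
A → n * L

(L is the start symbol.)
To compute FOLLOW(A), find every occurrence of A on a right-hand side N → α A β: add FIRST(β) \ {ε}, and if β is empty or nullable also add FOLLOW(N). Iterate to a fixed point.

In L → * A: A is at the end, add FOLLOW(L)

The FOLLOW sets referred to above (computed the same way, to a fixed point):
  FOLLOW(L) = { $, '(', '*' }

Taking the union: FOLLOW(A) = { $, '(', '*' }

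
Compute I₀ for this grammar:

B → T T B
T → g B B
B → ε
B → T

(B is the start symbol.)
{ [B → . T T B], [B → . T], [B → .], [B' → . B], [T → . g B B] }

First, augment the grammar with B' → B
I₀ = CLOSURE({ [B' → . B] }):
  [B' → . B] has the dot before B: add [B → . T T B], [B → .], [B → . T]
  [B → . T T B] has the dot before T: add [T → . g B B]
No further items can be added.

I₀ = { [B → . T T B], [B → . T], [B → .], [B' → . B], [T → . g B B] }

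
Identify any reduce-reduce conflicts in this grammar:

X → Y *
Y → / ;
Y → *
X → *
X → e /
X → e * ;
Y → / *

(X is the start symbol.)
Augment with X' → X and build the canonical LR(0) collection (I0 = CLOSURE({[X' → . X]}), then GOTO on every symbol after a dot until no new states appear). It has 12 states:
  I0: { [X → . *], [X → . Y *], [X → . e * ;], [X → . e /], [X' → . X], [Y → . *], [Y → . / *], [Y → . / ;] }  — shift
  I1: { [X → * .], [Y → * .] }  — 2 reduces
  I2: { [Y → / . *], [Y → / . ;] }  — shift
  I3: { [X' → X .] }  — accept
  I4: { [X → Y . *] }  — shift
  I5: { [X → e . * ;], [X → e . /] }  — shift
  I6: { [X → e * . ;] }  — shift
  I7: { [X → e / .] }  — reduce
  I8: { [X → e * ; .] }  — reduce
  I9: { [X → Y * .] }  — reduce
  I10: { [Y → / * .] }  — reduce
  I11: { [Y → / ; .] }  — reduce

I1 contains complete items [X → * .], [Y → * .] — reduce-reduce conflict.

Answer: Yes — I1: [X → * .] vs [Y → * .]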